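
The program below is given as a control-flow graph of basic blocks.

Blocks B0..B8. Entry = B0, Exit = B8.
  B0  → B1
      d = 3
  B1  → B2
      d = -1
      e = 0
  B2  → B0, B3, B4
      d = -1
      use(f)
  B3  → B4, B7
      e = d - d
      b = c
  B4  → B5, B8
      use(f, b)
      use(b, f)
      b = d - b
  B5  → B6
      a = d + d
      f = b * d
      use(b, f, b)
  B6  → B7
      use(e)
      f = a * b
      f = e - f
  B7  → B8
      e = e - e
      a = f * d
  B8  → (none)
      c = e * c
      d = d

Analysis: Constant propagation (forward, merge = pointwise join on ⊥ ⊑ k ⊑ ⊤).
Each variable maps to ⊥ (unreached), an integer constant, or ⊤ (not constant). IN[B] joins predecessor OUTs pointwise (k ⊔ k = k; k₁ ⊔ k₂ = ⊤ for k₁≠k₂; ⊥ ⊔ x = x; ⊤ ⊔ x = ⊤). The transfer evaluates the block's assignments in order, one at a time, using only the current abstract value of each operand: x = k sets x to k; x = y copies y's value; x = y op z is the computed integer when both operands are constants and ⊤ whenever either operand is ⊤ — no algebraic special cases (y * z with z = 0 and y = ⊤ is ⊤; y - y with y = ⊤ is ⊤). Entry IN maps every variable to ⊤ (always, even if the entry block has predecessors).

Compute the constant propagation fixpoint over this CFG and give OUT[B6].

Answer: {a: -2, b: ⊤, c: ⊤, d: -1, e: 0, f: ⊤}

Trace:
Per-block solution:
  B0:  IN=(all ⊤)  OUT={d:3; rest ⊤}
  B1:  IN={d:3; rest ⊤}  OUT={d:-1, e:0; rest ⊤}
  B2:  IN={d:-1, e:0; rest ⊤}  OUT={d:-1, e:0; rest ⊤}
  B3:  IN={d:-1, e:0; rest ⊤}  OUT={d:-1, e:0; rest ⊤}
  B4:  IN={d:-1, e:0; rest ⊤}  OUT={d:-1, e:0; rest ⊤}
  B5:  IN={d:-1, e:0; rest ⊤}  OUT={a:-2, d:-1, e:0; rest ⊤}
  B6:  IN={a:-2, d:-1, e:0; rest ⊤}  OUT={a:-2, d:-1, e:0; rest ⊤}
  B7:  IN={d:-1, e:0; rest ⊤}  OUT={d:-1, e:0; rest ⊤}
  B8:  IN={d:-1, e:0; rest ⊤}  OUT={d:-1, e:0; rest ⊤}

Merge at B6: IN[B6] = OUT[B5] = {a: -2, b: ⊤, c: ⊤, d: -1, e: 0, f: ⊤}
Applying B6's transfer function to that IN value gives OUT[B6] (row B6 above).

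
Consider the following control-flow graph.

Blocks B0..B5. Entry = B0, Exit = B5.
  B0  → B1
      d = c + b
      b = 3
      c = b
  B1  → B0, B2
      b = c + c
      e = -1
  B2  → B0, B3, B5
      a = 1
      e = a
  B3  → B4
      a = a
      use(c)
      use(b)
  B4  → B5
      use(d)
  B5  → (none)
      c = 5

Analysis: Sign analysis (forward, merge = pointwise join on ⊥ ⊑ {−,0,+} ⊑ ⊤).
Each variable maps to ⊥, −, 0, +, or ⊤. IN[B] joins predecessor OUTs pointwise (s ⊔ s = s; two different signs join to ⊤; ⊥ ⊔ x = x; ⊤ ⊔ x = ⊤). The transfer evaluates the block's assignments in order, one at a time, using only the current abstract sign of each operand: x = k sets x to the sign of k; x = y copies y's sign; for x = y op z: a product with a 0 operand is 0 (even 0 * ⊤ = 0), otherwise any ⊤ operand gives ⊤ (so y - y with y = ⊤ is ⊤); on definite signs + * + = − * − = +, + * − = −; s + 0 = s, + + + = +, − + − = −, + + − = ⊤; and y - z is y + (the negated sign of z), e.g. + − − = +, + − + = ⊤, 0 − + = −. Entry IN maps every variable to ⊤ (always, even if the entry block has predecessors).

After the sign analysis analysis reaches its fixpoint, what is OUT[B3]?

Converged values:
  B0: | IN=(all ⊤) | OUT={b:+, c:+; rest ⊤}
  B1: | IN={b:+, c:+; rest ⊤} | OUT={b:+, c:+, e:-; rest ⊤}
  B2: | IN={b:+, c:+, e:-; rest ⊤} | OUT={a:+, b:+, c:+, e:+; rest ⊤}
  B3: | IN={a:+, b:+, c:+, e:+; rest ⊤} | OUT={a:+, b:+, c:+, e:+; rest ⊤}
  B4: | IN={a:+, b:+, c:+, e:+; rest ⊤} | OUT={a:+, b:+, c:+, e:+; rest ⊤}
  B5: | IN={a:+, b:+, c:+, e:+; rest ⊤} | OUT={a:+, b:+, c:+, e:+; rest ⊤}

Merge at B3: IN[B3] = OUT[B2] = {a: +, b: +, c: +, d: ⊤, e: +, f: ⊤}
Applying B3's transfer function to that IN value gives OUT[B3] (row B3 above).

Answer: {a: +, b: +, c: +, d: ⊤, e: +, f: ⊤}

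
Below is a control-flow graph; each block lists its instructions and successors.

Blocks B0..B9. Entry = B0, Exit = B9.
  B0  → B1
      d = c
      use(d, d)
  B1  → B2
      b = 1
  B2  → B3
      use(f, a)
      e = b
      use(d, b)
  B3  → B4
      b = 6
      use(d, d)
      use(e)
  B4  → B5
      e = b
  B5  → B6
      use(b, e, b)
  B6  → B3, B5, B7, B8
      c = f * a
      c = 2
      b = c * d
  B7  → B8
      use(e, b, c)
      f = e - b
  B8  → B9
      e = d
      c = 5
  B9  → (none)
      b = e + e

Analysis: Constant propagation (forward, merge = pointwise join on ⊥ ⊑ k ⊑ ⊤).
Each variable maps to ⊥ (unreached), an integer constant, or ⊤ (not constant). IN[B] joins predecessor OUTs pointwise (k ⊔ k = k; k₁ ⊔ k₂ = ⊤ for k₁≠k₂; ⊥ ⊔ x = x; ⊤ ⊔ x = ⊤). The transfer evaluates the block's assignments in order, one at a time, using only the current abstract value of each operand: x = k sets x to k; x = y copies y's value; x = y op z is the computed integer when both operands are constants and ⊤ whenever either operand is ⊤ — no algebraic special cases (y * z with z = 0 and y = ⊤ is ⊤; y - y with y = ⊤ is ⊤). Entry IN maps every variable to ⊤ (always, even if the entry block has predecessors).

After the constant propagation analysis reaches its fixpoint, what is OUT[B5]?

Converged values:
  B0:  IN=(all ⊤)  OUT=(all ⊤)
  B1:  IN=(all ⊤)  OUT={b:1; rest ⊤}
  B2:  IN={b:1; rest ⊤}  OUT={b:1, e:1; rest ⊤}
  B3:  IN=(all ⊤)  OUT={b:6; rest ⊤}
  B4:  IN={b:6; rest ⊤}  OUT={b:6, e:6; rest ⊤}
  B5:  IN={e:6; rest ⊤}  OUT={e:6; rest ⊤}
  B6:  IN={e:6; rest ⊤}  OUT={c:2, e:6; rest ⊤}
  B7:  IN={c:2, e:6; rest ⊤}  OUT={c:2, e:6; rest ⊤}
  B8:  IN={c:2, e:6; rest ⊤}  OUT={c:5; rest ⊤}
  B9:  IN={c:5; rest ⊤}  OUT={c:5; rest ⊤}

Merge at B5: IN[B5] = OUT[B4] ⊔ OUT[B6] = {a: ⊤, b: ⊤, c: ⊤, d: ⊤, e: 6, f: ⊤}
Applying B5's transfer function to that IN value gives OUT[B5] (row B5 above).

Answer: {a: ⊤, b: ⊤, c: ⊤, d: ⊤, e: 6, f: ⊤}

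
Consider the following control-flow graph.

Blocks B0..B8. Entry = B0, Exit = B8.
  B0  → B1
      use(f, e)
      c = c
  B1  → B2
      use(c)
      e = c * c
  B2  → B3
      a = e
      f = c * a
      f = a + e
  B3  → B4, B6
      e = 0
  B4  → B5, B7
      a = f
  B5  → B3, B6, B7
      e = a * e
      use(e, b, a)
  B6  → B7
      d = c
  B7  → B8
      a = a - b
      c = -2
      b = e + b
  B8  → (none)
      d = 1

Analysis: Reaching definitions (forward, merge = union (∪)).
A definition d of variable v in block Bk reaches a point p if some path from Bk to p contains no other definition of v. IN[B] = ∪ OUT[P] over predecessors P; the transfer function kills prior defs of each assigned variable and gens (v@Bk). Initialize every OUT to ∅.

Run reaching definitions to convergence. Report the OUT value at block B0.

Answer: {c@B0}

Derivation:
Fixpoint table:
  B0:  IN={}  OUT={c@B0}
  B1:  IN={c@B0}  OUT={c@B0, e@B1}
  B2:  IN={c@B0, e@B1}  OUT={a@B2, c@B0, e@B1, f@B2}
  B3:  IN={a@B2, a@B4, c@B0, e@B1, e@B5, f@B2}  OUT={a@B2, a@B4, c@B0, e@B3, f@B2}
  B4:  IN={a@B2, a@B4, c@B0, e@B3, f@B2}  OUT={a@B4, c@B0, e@B3, f@B2}
  B5:  IN={a@B4, c@B0, e@B3, f@B2}  OUT={a@B4, c@B0, e@B5, f@B2}
  B6:  IN={a@B2, a@B4, c@B0, e@B3, e@B5, f@B2}  OUT={a@B2, a@B4, c@B0, d@B6, e@B3, e@B5, f@B2}
  B7:  IN={a@B2, a@B4, c@B0, d@B6, e@B3, e@B5, f@B2}  OUT={a@B7, b@B7, c@B7, d@B6, e@B3, e@B5, f@B2}
  B8:  IN={a@B7, b@B7, c@B7, d@B6, e@B3, e@B5, f@B2}  OUT={a@B7, b@B7, c@B7, d@B8, e@B3, e@B5, f@B2}

B0 is the boundary node: IN[B0] = {}
Applying B0's transfer function to that IN value gives OUT[B0] (row B0 above).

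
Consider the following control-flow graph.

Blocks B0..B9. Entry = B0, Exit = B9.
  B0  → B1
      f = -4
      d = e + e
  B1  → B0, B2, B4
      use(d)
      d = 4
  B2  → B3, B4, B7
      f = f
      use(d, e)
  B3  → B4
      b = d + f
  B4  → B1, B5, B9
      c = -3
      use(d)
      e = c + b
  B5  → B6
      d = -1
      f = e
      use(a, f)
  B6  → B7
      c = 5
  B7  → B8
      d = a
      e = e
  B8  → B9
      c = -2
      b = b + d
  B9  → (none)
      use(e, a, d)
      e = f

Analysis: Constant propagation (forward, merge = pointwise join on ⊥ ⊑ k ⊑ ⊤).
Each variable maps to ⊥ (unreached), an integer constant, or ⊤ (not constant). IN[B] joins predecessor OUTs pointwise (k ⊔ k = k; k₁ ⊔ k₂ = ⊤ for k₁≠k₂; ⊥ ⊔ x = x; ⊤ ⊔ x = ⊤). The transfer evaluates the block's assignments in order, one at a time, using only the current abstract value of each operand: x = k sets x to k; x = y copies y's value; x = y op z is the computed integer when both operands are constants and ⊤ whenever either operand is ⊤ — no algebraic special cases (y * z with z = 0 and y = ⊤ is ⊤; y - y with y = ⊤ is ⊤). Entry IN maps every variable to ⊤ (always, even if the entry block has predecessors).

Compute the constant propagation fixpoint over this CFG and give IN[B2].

Answer: {a: ⊤, b: ⊤, c: ⊤, d: 4, e: ⊤, f: -4}

Trace:
Converged values:
  B0:  IN=(all ⊤)  OUT={f:-4; rest ⊤}
  B1:  IN={f:-4; rest ⊤}  OUT={d:4, f:-4; rest ⊤}
  B2:  IN={d:4, f:-4; rest ⊤}  OUT={d:4, f:-4; rest ⊤}
  B3:  IN={d:4, f:-4; rest ⊤}  OUT={b:0, d:4, f:-4; rest ⊤}
  B4:  IN={d:4, f:-4; rest ⊤}  OUT={c:-3, d:4, f:-4; rest ⊤}
  B5:  IN={c:-3, d:4, f:-4; rest ⊤}  OUT={c:-3, d:-1; rest ⊤}
  B6:  IN={c:-3, d:-1; rest ⊤}  OUT={c:5, d:-1; rest ⊤}
  B7:  IN=(all ⊤)  OUT=(all ⊤)
  B8:  IN=(all ⊤)  OUT={c:-2; rest ⊤}
  B9:  IN=(all ⊤)  OUT=(all ⊤)

Merge at B2: IN[B2] = OUT[B1] = {a: ⊤, b: ⊤, c: ⊤, d: 4, e: ⊤, f: -4}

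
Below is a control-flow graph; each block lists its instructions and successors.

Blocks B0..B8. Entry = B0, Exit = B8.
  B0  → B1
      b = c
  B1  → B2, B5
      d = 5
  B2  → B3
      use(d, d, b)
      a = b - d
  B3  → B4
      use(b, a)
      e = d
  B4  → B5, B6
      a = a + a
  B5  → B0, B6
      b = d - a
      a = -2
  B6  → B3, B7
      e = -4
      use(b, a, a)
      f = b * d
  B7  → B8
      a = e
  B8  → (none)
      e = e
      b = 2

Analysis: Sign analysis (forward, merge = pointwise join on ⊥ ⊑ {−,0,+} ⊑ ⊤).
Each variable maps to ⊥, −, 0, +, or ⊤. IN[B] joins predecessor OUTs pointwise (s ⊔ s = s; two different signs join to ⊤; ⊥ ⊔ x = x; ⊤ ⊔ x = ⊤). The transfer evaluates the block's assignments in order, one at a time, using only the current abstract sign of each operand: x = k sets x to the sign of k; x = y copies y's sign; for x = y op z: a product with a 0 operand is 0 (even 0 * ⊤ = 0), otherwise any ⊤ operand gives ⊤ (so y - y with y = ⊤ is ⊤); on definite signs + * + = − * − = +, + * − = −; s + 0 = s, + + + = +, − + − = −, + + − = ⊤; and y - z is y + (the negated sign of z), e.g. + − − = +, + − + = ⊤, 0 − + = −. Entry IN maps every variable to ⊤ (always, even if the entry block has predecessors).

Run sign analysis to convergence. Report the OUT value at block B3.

Answer: {a: ⊤, b: ⊤, c: ⊤, d: +, e: +, f: ⊤}

Working:
Per-block solution:
  B0:   IN=(all ⊤)   OUT=(all ⊤)
  B1:   IN=(all ⊤)   OUT={d:+; rest ⊤}
  B2:   IN={d:+; rest ⊤}   OUT={d:+; rest ⊤}
  B3:   IN={d:+; rest ⊤}   OUT={d:+, e:+; rest ⊤}
  B4:   IN={d:+, e:+; rest ⊤}   OUT={d:+, e:+; rest ⊤}
  B5:   IN={d:+; rest ⊤}   OUT={a:-, d:+; rest ⊤}
  B6:   IN={d:+; rest ⊤}   OUT={d:+, e:-; rest ⊤}
  B7:   IN={d:+, e:-; rest ⊤}   OUT={a:-, d:+, e:-; rest ⊤}
  B8:   IN={a:-, d:+, e:-; rest ⊤}   OUT={a:-, b:+, d:+, e:-; rest ⊤}

Merge at B3: IN[B3] = OUT[B2] ⊔ OUT[B6] = {a: ⊤, b: ⊤, c: ⊤, d: +, e: ⊤, f: ⊤}
Applying B3's transfer function to that IN value gives OUT[B3] (row B3 above).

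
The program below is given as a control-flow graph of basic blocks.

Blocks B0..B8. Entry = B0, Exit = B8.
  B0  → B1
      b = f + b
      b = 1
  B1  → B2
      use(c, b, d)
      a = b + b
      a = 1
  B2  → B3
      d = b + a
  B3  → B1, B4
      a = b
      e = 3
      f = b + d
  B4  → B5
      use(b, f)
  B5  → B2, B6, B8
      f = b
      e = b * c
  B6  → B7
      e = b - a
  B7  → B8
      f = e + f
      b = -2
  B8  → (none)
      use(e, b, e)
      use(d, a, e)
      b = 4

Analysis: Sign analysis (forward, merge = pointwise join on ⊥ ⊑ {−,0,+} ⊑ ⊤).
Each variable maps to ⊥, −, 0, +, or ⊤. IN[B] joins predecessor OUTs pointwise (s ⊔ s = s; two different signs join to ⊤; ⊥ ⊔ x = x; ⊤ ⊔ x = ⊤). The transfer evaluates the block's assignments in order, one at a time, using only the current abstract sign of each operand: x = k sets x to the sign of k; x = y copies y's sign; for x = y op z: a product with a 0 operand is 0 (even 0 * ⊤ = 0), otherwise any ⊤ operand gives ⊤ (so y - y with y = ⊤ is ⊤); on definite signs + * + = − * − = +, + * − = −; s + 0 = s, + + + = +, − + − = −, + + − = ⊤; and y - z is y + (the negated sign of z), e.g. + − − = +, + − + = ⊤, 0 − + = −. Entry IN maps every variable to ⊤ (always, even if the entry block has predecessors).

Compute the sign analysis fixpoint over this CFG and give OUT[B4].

Answer: {a: +, b: +, c: ⊤, d: +, e: +, f: +}

Derivation:
Fixpoint table:
  B0: | IN=(all ⊤) | OUT={b:+; rest ⊤}
  B1: | IN={b:+; rest ⊤} | OUT={a:+, b:+; rest ⊤}
  B2: | IN={a:+, b:+; rest ⊤} | OUT={a:+, b:+, d:+; rest ⊤}
  B3: | IN={a:+, b:+, d:+; rest ⊤} | OUT={a:+, b:+, d:+, e:+, f:+; rest ⊤}
  B4: | IN={a:+, b:+, d:+, e:+, f:+; rest ⊤} | OUT={a:+, b:+, d:+, e:+, f:+; rest ⊤}
  B5: | IN={a:+, b:+, d:+, e:+, f:+; rest ⊤} | OUT={a:+, b:+, d:+, f:+; rest ⊤}
  B6: | IN={a:+, b:+, d:+, f:+; rest ⊤} | OUT={a:+, b:+, d:+, f:+; rest ⊤}
  B7: | IN={a:+, b:+, d:+, f:+; rest ⊤} | OUT={a:+, b:-, d:+; rest ⊤}
  B8: | IN={a:+, d:+; rest ⊤} | OUT={a:+, b:+, d:+; rest ⊤}

Merge at B4: IN[B4] = OUT[B3] = {a: +, b: +, c: ⊤, d: +, e: +, f: +}
Applying B4's transfer function to that IN value gives OUT[B4] (row B4 above).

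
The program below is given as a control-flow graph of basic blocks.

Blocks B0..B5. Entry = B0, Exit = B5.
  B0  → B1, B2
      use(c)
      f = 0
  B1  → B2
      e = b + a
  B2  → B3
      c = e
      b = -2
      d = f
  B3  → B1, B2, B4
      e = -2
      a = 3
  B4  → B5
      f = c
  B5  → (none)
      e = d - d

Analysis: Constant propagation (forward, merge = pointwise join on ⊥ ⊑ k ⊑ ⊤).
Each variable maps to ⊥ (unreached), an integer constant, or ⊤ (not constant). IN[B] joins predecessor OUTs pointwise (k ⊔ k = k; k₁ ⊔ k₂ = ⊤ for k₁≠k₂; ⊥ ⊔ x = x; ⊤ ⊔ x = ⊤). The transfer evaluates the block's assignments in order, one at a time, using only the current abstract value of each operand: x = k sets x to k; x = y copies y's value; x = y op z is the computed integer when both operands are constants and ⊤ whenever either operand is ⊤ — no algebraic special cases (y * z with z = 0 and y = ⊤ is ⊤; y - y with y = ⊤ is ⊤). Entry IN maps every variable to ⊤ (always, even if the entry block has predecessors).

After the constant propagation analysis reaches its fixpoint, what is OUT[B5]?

Converged values:
  B0: | IN=(all ⊤) | OUT={f:0; rest ⊤}
  B1: | IN={f:0; rest ⊤} | OUT={f:0; rest ⊤}
  B2: | IN={f:0; rest ⊤} | OUT={b:-2, d:0, f:0; rest ⊤}
  B3: | IN={b:-2, d:0, f:0; rest ⊤} | OUT={a:3, b:-2, d:0, e:-2, f:0; rest ⊤}
  B4: | IN={a:3, b:-2, d:0, e:-2, f:0; rest ⊤} | OUT={a:3, b:-2, d:0, e:-2; rest ⊤}
  B5: | IN={a:3, b:-2, d:0, e:-2; rest ⊤} | OUT={a:3, b:-2, d:0, e:0; rest ⊤}

Merge at B5: IN[B5] = OUT[B4] = {a: 3, b: -2, c: ⊤, d: 0, e: -2, f: ⊤}
Applying B5's transfer function to that IN value gives OUT[B5] (row B5 above).

Answer: {a: 3, b: -2, c: ⊤, d: 0, e: 0, f: ⊤}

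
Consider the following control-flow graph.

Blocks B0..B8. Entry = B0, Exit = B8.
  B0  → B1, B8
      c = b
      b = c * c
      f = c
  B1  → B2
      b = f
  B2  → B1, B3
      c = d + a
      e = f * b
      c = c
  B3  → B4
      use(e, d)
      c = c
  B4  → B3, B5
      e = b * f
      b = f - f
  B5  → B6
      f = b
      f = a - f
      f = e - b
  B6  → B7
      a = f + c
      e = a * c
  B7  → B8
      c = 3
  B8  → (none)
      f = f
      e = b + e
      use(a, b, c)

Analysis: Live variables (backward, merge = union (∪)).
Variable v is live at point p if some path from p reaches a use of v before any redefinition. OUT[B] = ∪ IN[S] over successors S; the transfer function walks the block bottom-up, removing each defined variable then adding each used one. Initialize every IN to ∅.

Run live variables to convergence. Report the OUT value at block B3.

Answer: {a, b, c, d, f}

Working:
Converged values:
  B0:   IN={a, b, d, e}   OUT={a, b, c, d, e, f}
  B1:   IN={a, d, f}   OUT={a, b, d, f}
  B2:   IN={a, b, d, f}   OUT={a, b, c, d, e, f}
  B3:   IN={a, b, c, d, e, f}   OUT={a, b, c, d, f}
  B4:   IN={a, b, c, d, f}   OUT={a, b, c, d, e, f}
  B5:   IN={a, b, c, e}   OUT={b, c, f}
  B6:   IN={b, c, f}   OUT={a, b, e, f}
  B7:   IN={a, b, e, f}   OUT={a, b, c, e, f}
  B8:   IN={a, b, c, e, f}   OUT={}

Merge at B3: OUT[B3] = IN[B4] = {a, b, c, d, f}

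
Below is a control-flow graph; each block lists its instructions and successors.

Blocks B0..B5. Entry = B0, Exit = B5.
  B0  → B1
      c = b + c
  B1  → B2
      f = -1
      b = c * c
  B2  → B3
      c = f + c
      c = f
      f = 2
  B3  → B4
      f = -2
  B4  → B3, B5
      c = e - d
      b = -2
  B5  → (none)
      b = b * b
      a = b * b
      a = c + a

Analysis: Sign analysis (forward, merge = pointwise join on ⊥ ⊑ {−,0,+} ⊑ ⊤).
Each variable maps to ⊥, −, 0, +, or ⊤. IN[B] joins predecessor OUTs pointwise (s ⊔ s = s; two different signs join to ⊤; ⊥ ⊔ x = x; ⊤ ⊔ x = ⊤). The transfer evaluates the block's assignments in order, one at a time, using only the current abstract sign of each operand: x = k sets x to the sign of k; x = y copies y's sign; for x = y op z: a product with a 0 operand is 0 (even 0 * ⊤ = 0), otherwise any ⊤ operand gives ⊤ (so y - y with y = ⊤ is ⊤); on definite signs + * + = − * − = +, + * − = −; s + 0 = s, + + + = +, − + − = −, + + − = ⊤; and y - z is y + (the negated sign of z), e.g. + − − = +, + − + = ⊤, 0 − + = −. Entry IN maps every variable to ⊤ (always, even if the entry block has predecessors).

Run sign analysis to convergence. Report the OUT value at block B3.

Answer: {a: ⊤, b: ⊤, c: ⊤, d: ⊤, e: ⊤, f: -}

Trace:
Fixpoint table:
  B0: | IN=(all ⊤) | OUT=(all ⊤)
  B1: | IN=(all ⊤) | OUT={f:-; rest ⊤}
  B2: | IN={f:-; rest ⊤} | OUT={c:-, f:+; rest ⊤}
  B3: | IN=(all ⊤) | OUT={f:-; rest ⊤}
  B4: | IN={f:-; rest ⊤} | OUT={b:-, f:-; rest ⊤}
  B5: | IN={b:-, f:-; rest ⊤} | OUT={b:+, f:-; rest ⊤}

Merge at B3: IN[B3] = OUT[B2] ⊔ OUT[B4] = {a: ⊤, b: ⊤, c: ⊤, d: ⊤, e: ⊤, f: ⊤}
Applying B3's transfer function to that IN value gives OUT[B3] (row B3 above).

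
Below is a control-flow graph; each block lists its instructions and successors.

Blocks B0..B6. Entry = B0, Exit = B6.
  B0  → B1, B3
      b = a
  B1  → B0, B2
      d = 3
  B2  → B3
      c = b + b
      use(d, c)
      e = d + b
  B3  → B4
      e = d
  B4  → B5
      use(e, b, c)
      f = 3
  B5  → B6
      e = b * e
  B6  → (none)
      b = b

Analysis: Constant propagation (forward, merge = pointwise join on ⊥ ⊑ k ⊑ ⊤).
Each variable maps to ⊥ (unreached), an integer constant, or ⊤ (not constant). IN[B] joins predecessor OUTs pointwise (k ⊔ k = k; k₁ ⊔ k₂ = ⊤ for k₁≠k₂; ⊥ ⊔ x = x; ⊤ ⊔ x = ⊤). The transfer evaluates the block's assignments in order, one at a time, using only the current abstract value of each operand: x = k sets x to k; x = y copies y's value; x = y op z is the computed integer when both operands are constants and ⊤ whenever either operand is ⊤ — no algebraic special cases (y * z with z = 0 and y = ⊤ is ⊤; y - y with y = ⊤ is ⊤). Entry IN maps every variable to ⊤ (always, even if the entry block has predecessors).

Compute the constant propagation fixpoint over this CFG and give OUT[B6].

Per-block solution:
  B0:   IN=(all ⊤)   OUT=(all ⊤)
  B1:   IN=(all ⊤)   OUT={d:3; rest ⊤}
  B2:   IN={d:3; rest ⊤}   OUT={d:3; rest ⊤}
  B3:   IN=(all ⊤)   OUT=(all ⊤)
  B4:   IN=(all ⊤)   OUT={f:3; rest ⊤}
  B5:   IN={f:3; rest ⊤}   OUT={f:3; rest ⊤}
  B6:   IN={f:3; rest ⊤}   OUT={f:3; rest ⊤}

Merge at B6: IN[B6] = OUT[B5] = {a: ⊤, b: ⊤, c: ⊤, d: ⊤, e: ⊤, f: 3}
Applying B6's transfer function to that IN value gives OUT[B6] (row B6 above).

Answer: {a: ⊤, b: ⊤, c: ⊤, d: ⊤, e: ⊤, f: 3}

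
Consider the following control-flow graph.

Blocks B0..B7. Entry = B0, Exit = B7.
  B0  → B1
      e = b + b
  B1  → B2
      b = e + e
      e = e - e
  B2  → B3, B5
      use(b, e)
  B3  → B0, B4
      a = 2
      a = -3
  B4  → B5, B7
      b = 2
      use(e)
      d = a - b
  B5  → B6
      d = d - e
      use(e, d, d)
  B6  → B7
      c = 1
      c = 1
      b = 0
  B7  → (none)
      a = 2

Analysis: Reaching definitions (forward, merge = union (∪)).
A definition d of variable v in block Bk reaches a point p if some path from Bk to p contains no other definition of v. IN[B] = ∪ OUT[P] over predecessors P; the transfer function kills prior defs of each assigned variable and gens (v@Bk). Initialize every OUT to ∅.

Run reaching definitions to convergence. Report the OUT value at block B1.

Answer: {a@B3, b@B1, e@B1}

Derivation:
Fixpoint table:
  B0: | IN={a@B3, b@B1, e@B1} | OUT={a@B3, b@B1, e@B0}
  B1: | IN={a@B3, b@B1, e@B0} | OUT={a@B3, b@B1, e@B1}
  B2: | IN={a@B3, b@B1, e@B1} | OUT={a@B3, b@B1, e@B1}
  B3: | IN={a@B3, b@B1, e@B1} | OUT={a@B3, b@B1, e@B1}
  B4: | IN={a@B3, b@B1, e@B1} | OUT={a@B3, b@B4, d@B4, e@B1}
  B5: | IN={a@B3, b@B1, b@B4, d@B4, e@B1} | OUT={a@B3, b@B1, b@B4, d@B5, e@B1}
  B6: | IN={a@B3, b@B1, b@B4, d@B5, e@B1} | OUT={a@B3, b@B6, c@B6, d@B5, e@B1}
  B7: | IN={a@B3, b@B4, b@B6, c@B6, d@B4, d@B5, e@B1} | OUT={a@B7, b@B4, b@B6, c@B6, d@B4, d@B5, e@B1}

Merge at B1: IN[B1] = OUT[B0] = {a@B3, b@B1, e@B0}
Applying B1's transfer function to that IN value gives OUT[B1] (row B1 above).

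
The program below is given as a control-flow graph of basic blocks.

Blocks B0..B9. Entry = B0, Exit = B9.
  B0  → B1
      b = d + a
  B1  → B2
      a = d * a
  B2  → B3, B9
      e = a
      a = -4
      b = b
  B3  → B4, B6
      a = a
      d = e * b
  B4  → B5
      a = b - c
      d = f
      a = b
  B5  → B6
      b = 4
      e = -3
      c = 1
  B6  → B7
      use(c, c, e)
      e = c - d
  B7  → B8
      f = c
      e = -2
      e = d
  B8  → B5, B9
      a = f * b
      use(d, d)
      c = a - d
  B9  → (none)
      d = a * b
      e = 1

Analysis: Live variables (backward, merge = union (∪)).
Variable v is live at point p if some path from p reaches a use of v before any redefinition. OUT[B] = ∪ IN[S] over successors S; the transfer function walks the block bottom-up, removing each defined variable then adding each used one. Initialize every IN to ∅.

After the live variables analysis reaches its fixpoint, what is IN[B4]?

Answer: {b, c, f}

Working:
Converged values:
  B0: | IN={a, c, d, f} | OUT={a, b, c, d, f}
  B1: | IN={a, b, c, d, f} | OUT={a, b, c, f}
  B2: | IN={a, b, c, f} | OUT={a, b, c, e, f}
  B3: | IN={a, b, c, e, f} | OUT={b, c, d, e, f}
  B4: | IN={b, c, f} | OUT={d}
  B5: | IN={d} | OUT={b, c, d, e}
  B6: | IN={b, c, d, e} | OUT={b, c, d}
  B7: | IN={b, c, d} | OUT={b, d, f}
  B8: | IN={b, d, f} | OUT={a, b, d}
  B9: | IN={a, b} | OUT={}

Merge at B4: OUT[B4] = IN[B5] = {d}
Applying B4's transfer function to that OUT value gives IN[B4] (row B4 above).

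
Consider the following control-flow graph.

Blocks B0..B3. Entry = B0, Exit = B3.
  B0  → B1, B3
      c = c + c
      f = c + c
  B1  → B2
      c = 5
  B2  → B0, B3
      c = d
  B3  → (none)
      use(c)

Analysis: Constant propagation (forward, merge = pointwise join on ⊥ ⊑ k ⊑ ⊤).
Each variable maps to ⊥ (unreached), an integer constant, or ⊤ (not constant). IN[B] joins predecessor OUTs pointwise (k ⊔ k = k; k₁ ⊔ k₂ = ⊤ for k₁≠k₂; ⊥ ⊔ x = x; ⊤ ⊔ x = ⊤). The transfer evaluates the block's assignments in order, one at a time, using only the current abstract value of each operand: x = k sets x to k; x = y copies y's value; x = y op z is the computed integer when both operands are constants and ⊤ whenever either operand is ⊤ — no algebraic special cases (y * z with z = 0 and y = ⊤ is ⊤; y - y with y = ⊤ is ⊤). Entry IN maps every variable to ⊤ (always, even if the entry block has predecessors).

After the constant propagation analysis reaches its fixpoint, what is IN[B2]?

Answer: {a: ⊤, b: ⊤, c: 5, d: ⊤, e: ⊤, f: ⊤}

Working:
Fixpoint table:
  B0:   IN=(all ⊤)   OUT=(all ⊤)
  B1:   IN=(all ⊤)   OUT={c:5; rest ⊤}
  B2:   IN={c:5; rest ⊤}   OUT=(all ⊤)
  B3:   IN=(all ⊤)   OUT=(all ⊤)

Merge at B2: IN[B2] = OUT[B1] = {a: ⊤, b: ⊤, c: 5, d: ⊤, e: ⊤, f: ⊤}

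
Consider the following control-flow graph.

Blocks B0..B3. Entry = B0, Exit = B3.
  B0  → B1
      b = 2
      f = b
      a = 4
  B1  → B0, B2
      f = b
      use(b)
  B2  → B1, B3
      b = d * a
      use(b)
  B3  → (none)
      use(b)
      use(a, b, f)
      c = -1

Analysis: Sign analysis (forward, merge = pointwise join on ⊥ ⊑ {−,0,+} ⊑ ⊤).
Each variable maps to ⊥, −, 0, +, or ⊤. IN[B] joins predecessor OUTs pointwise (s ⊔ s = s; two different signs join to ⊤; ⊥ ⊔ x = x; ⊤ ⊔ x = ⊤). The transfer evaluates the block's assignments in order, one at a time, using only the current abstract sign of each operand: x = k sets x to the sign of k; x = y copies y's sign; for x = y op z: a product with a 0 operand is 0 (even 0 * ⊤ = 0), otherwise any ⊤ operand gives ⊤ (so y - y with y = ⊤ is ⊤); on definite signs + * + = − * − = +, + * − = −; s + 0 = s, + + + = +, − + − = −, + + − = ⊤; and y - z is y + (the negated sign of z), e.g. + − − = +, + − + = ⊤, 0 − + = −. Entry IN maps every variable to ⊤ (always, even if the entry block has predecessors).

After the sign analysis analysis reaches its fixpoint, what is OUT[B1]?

Answer: {a: +, b: ⊤, c: ⊤, d: ⊤, e: ⊤, f: ⊤}

Trace:
Per-block solution:
  B0: | IN=(all ⊤) | OUT={a:+, b:+, f:+; rest ⊤}
  B1: | IN={a:+; rest ⊤} | OUT={a:+; rest ⊤}
  B2: | IN={a:+; rest ⊤} | OUT={a:+; rest ⊤}
  B3: | IN={a:+; rest ⊤} | OUT={a:+, c:-; rest ⊤}

Merge at B1: IN[B1] = OUT[B0] ⊔ OUT[B2] = {a: +, b: ⊤, c: ⊤, d: ⊤, e: ⊤, f: ⊤}
Applying B1's transfer function to that IN value gives OUT[B1] (row B1 above).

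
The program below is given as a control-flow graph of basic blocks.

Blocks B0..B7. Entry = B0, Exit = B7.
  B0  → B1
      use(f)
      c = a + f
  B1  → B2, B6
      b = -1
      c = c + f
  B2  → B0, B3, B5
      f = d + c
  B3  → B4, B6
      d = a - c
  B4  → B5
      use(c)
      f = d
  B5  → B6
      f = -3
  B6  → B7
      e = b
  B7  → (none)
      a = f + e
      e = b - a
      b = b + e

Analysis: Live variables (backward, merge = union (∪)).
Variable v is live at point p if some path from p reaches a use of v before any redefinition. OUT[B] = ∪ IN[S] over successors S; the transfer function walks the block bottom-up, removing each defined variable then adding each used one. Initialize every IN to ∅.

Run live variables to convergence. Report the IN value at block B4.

Answer: {b, c, d}

Derivation:
Converged values:
  B0:   IN={a, d, f}   OUT={a, c, d, f}
  B1:   IN={a, c, d, f}   OUT={a, b, c, d, f}
  B2:   IN={a, b, c, d}   OUT={a, b, c, d, f}
  B3:   IN={a, b, c, f}   OUT={b, c, d, f}
  B4:   IN={b, c, d}   OUT={b}
  B5:   IN={b}   OUT={b, f}
  B6:   IN={b, f}   OUT={b, e, f}
  B7:   IN={b, e, f}   OUT={}

Merge at B4: OUT[B4] = IN[B5] = {b}
Applying B4's transfer function to that OUT value gives IN[B4] (row B4 above).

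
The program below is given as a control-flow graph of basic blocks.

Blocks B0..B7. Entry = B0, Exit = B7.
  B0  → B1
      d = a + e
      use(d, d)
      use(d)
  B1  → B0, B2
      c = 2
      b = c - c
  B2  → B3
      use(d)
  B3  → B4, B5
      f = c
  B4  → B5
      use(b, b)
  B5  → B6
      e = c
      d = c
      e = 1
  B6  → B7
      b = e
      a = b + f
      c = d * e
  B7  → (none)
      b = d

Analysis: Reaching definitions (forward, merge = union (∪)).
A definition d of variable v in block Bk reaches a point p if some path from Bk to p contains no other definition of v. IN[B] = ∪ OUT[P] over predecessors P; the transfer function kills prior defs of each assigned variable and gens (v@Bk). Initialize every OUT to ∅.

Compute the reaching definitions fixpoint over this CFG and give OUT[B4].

Per-block solution:
  B0:   IN={b@B1, c@B1, d@B0}   OUT={b@B1, c@B1, d@B0}
  B1:   IN={b@B1, c@B1, d@B0}   OUT={b@B1, c@B1, d@B0}
  B2:   IN={b@B1, c@B1, d@B0}   OUT={b@B1, c@B1, d@B0}
  B3:   IN={b@B1, c@B1, d@B0}   OUT={b@B1, c@B1, d@B0, f@B3}
  B4:   IN={b@B1, c@B1, d@B0, f@B3}   OUT={b@B1, c@B1, d@B0, f@B3}
  B5:   IN={b@B1, c@B1, d@B0, f@B3}   OUT={b@B1, c@B1, d@B5, e@B5, f@B3}
  B6:   IN={b@B1, c@B1, d@B5, e@B5, f@B3}   OUT={a@B6, b@B6, c@B6, d@B5, e@B5, f@B3}
  B7:   IN={a@B6, b@B6, c@B6, d@B5, e@B5, f@B3}   OUT={a@B6, b@B7, c@B6, d@B5, e@B5, f@B3}

Merge at B4: IN[B4] = OUT[B3] = {b@B1, c@B1, d@B0, f@B3}
Applying B4's transfer function to that IN value gives OUT[B4] (row B4 above).

Answer: {b@B1, c@B1, d@B0, f@B3}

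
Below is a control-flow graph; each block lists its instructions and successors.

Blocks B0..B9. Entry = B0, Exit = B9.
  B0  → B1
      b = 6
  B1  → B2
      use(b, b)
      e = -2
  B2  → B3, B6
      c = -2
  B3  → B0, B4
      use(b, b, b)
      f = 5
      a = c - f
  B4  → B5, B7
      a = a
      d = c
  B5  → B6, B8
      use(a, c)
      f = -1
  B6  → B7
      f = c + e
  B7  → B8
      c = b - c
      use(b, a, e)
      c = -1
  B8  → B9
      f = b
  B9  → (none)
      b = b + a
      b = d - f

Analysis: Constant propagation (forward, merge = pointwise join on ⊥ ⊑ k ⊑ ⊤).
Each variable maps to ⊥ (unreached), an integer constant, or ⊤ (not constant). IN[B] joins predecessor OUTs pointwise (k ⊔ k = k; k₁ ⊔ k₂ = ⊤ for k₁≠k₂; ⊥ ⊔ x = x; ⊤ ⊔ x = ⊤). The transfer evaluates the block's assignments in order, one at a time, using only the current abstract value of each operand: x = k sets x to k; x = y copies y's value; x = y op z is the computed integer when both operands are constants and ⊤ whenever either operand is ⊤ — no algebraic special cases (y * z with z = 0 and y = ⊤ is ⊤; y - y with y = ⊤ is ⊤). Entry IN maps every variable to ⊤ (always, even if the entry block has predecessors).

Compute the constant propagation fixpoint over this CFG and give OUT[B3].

Fixpoint table:
  B0:   IN=(all ⊤)   OUT={b:6; rest ⊤}
  B1:   IN={b:6; rest ⊤}   OUT={b:6, e:-2; rest ⊤}
  B2:   IN={b:6, e:-2; rest ⊤}   OUT={b:6, c:-2, e:-2; rest ⊤}
  B3:   IN={b:6, c:-2, e:-2; rest ⊤}   OUT={a:-7, b:6, c:-2, e:-2, f:5; rest ⊤}
  B4:   IN={a:-7, b:6, c:-2, e:-2, f:5; rest ⊤}   OUT={a:-7, b:6, c:-2, d:-2, e:-2, f:5; rest ⊤}
  B5:   IN={a:-7, b:6, c:-2, d:-2, e:-2, f:5; rest ⊤}   OUT={a:-7, b:6, c:-2, d:-2, e:-2, f:-1; rest ⊤}
  B6:   IN={b:6, c:-2, e:-2; rest ⊤}   OUT={b:6, c:-2, e:-2, f:-4; rest ⊤}
  B7:   IN={b:6, c:-2, e:-2; rest ⊤}   OUT={b:6, c:-1, e:-2; rest ⊤}
  B8:   IN={b:6, e:-2; rest ⊤}   OUT={b:6, e:-2, f:6; rest ⊤}
  B9:   IN={b:6, e:-2, f:6; rest ⊤}   OUT={e:-2, f:6; rest ⊤}

Merge at B3: IN[B3] = OUT[B2] = {a: ⊤, b: 6, c: -2, d: ⊤, e: -2, f: ⊤}
Applying B3's transfer function to that IN value gives OUT[B3] (row B3 above).

Answer: {a: -7, b: 6, c: -2, d: ⊤, e: -2, f: 5}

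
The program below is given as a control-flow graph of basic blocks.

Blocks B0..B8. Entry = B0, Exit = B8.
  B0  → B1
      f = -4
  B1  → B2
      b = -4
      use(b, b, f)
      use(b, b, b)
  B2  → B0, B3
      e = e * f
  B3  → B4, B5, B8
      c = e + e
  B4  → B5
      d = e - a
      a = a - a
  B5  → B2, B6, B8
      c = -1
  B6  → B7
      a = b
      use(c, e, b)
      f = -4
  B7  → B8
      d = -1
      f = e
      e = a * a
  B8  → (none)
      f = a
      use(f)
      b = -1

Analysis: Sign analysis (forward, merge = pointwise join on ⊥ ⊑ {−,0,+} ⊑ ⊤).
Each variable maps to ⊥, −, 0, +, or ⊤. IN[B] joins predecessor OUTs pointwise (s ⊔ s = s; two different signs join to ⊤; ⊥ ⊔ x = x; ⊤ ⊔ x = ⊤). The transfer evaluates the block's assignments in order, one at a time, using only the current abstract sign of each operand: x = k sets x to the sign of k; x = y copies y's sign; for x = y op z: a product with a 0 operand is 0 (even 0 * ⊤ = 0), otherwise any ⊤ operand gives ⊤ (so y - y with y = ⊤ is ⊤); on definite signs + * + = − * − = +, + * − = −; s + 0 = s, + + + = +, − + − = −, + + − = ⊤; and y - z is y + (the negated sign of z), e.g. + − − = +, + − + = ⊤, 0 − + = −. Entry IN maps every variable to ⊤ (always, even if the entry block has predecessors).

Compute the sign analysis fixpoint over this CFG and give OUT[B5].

Fixpoint table:
  B0:  IN=(all ⊤)  OUT={f:-; rest ⊤}
  B1:  IN={f:-; rest ⊤}  OUT={b:-, f:-; rest ⊤}
  B2:  IN={b:-, f:-; rest ⊤}  OUT={b:-, f:-; rest ⊤}
  B3:  IN={b:-, f:-; rest ⊤}  OUT={b:-, f:-; rest ⊤}
  B4:  IN={b:-, f:-; rest ⊤}  OUT={b:-, f:-; rest ⊤}
  B5:  IN={b:-, f:-; rest ⊤}  OUT={b:-, c:-, f:-; rest ⊤}
  B6:  IN={b:-, c:-, f:-; rest ⊤}  OUT={a:-, b:-, c:-, f:-; rest ⊤}
  B7:  IN={a:-, b:-, c:-, f:-; rest ⊤}  OUT={a:-, b:-, c:-, d:-, e:+; rest ⊤}
  B8:  IN={b:-; rest ⊤}  OUT={b:-; rest ⊤}

Merge at B5: IN[B5] = OUT[B3] ⊔ OUT[B4] = {a: ⊤, b: -, c: ⊤, d: ⊤, e: ⊤, f: -}
Applying B5's transfer function to that IN value gives OUT[B5] (row B5 above).

Answer: {a: ⊤, b: -, c: -, d: ⊤, e: ⊤, f: -}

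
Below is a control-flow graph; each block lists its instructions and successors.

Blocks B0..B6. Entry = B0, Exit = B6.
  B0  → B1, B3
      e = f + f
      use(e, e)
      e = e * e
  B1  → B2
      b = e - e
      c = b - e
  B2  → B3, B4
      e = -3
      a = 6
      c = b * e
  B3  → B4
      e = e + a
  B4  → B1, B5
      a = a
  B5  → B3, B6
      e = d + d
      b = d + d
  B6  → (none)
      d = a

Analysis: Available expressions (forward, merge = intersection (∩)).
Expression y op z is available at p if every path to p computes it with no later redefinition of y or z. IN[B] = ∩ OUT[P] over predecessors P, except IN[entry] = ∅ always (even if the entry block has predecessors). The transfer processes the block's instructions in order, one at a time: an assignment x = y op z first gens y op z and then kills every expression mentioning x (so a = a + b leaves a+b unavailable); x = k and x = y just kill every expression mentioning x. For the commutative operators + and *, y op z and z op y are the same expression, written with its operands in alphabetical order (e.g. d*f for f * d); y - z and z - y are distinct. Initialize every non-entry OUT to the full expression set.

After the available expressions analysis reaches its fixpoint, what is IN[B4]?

Answer: {f+f}

Working:
Per-block solution:
  B0:  IN={}  OUT={f+f}
  B1:  IN={f+f}  OUT={b-e, e-e, f+f}
  B2:  IN={b-e, e-e, f+f}  OUT={b*e, f+f}
  B3:  IN={f+f}  OUT={f+f}
  B4:  IN={f+f}  OUT={f+f}
  B5:  IN={f+f}  OUT={d+d, f+f}
  B6:  IN={d+d, f+f}  OUT={f+f}

Merge at B4: IN[B4] = OUT[B2] ∩ OUT[B3] = {f+f}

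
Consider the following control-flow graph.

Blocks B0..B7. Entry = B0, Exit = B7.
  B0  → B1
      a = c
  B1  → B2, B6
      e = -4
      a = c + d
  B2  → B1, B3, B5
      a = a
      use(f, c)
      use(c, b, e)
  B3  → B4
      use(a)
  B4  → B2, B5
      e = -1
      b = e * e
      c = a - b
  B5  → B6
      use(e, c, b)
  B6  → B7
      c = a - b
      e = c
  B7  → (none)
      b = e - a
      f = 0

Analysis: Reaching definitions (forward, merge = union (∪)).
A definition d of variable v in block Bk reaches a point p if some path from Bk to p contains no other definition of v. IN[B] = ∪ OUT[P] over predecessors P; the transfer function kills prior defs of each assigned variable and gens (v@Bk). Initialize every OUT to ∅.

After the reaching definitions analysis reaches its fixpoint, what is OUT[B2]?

Answer: {a@B2, b@B4, c@B4, e@B1, e@B4}

Working:
Converged values:
  B0: | IN={} | OUT={a@B0}
  B1: | IN={a@B0, a@B2, b@B4, c@B4, e@B1, e@B4} | OUT={a@B1, b@B4, c@B4, e@B1}
  B2: | IN={a@B1, a@B2, b@B4, c@B4, e@B1, e@B4} | OUT={a@B2, b@B4, c@B4, e@B1, e@B4}
  B3: | IN={a@B2, b@B4, c@B4, e@B1, e@B4} | OUT={a@B2, b@B4, c@B4, e@B1, e@B4}
  B4: | IN={a@B2, b@B4, c@B4, e@B1, e@B4} | OUT={a@B2, b@B4, c@B4, e@B4}
  B5: | IN={a@B2, b@B4, c@B4, e@B1, e@B4} | OUT={a@B2, b@B4, c@B4, e@B1, e@B4}
  B6: | IN={a@B1, a@B2, b@B4, c@B4, e@B1, e@B4} | OUT={a@B1, a@B2, b@B4, c@B6, e@B6}
  B7: | IN={a@B1, a@B2, b@B4, c@B6, e@B6} | OUT={a@B1, a@B2, b@B7, c@B6, e@B6, f@B7}

Merge at B2: IN[B2] = OUT[B1] ⊔ OUT[B4] = {a@B1, a@B2, b@B4, c@B4, e@B1, e@B4}
Applying B2's transfer function to that IN value gives OUT[B2] (row B2 above).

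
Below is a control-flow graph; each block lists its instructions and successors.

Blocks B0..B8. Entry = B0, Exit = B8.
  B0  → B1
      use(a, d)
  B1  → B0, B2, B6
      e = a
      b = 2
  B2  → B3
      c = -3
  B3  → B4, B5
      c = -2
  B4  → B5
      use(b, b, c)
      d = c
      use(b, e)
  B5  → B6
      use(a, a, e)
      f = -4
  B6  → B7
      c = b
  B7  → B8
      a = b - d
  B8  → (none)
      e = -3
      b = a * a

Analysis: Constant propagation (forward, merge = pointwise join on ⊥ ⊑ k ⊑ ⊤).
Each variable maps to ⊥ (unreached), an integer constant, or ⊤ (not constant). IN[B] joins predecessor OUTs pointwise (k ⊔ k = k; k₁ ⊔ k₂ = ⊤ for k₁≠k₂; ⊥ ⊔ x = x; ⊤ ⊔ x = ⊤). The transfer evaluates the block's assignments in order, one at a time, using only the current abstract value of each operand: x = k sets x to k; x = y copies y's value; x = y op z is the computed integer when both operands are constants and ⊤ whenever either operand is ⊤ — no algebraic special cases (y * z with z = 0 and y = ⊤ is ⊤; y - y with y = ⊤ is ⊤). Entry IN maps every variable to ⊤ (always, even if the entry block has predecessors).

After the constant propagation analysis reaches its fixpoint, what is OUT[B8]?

Answer: {a: ⊤, b: ⊤, c: 2, d: ⊤, e: -3, f: ⊤}

Working:
Per-block solution:
  B0:   IN=(all ⊤)   OUT=(all ⊤)
  B1:   IN=(all ⊤)   OUT={b:2; rest ⊤}
  B2:   IN={b:2; rest ⊤}   OUT={b:2, c:-3; rest ⊤}
  B3:   IN={b:2, c:-3; rest ⊤}   OUT={b:2, c:-2; rest ⊤}
  B4:   IN={b:2, c:-2; rest ⊤}   OUT={b:2, c:-2, d:-2; rest ⊤}
  B5:   IN={b:2, c:-2; rest ⊤}   OUT={b:2, c:-2, f:-4; rest ⊤}
  B6:   IN={b:2; rest ⊤}   OUT={b:2, c:2; rest ⊤}
  B7:   IN={b:2, c:2; rest ⊤}   OUT={b:2, c:2; rest ⊤}
  B8:   IN={b:2, c:2; rest ⊤}   OUT={c:2, e:-3; rest ⊤}

Merge at B8: IN[B8] = OUT[B7] = {a: ⊤, b: 2, c: 2, d: ⊤, e: ⊤, f: ⊤}
Applying B8's transfer function to that IN value gives OUT[B8] (row B8 above).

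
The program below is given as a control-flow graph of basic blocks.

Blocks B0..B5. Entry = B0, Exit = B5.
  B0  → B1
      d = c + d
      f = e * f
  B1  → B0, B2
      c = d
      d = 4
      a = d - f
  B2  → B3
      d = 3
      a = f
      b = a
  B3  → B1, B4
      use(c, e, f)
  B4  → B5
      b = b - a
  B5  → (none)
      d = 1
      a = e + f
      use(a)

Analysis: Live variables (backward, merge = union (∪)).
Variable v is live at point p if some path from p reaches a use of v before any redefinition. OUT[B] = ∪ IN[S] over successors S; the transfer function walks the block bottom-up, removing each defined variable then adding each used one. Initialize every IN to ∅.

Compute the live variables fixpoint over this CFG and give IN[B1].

Answer: {d, e, f}

Trace:
Converged values:
  B0:  IN={c, d, e, f}  OUT={d, e, f}
  B1:  IN={d, e, f}  OUT={c, d, e, f}
  B2:  IN={c, e, f}  OUT={a, b, c, d, e, f}
  B3:  IN={a, b, c, d, e, f}  OUT={a, b, d, e, f}
  B4:  IN={a, b, e, f}  OUT={e, f}
  B5:  IN={e, f}  OUT={}

Merge at B1: OUT[B1] = IN[B0] ⊔ IN[B2] = {c, d, e, f}
Applying B1's transfer function to that OUT value gives IN[B1] (row B1 above).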